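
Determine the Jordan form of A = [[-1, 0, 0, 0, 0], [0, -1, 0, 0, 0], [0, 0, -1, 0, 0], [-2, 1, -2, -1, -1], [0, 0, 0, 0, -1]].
J = [[-1, 1, 0, 0, 0], [0, -1, 0, 0, 0], [0, 0, -1, 0, 0], [0, 0, 0, -1, 0], [0, 0, 0, 0, -1]]

The characteristic polynomial is det(xI - A) = (x + 1)^5, so the eigenvalues are -1 (algebraic multiplicity 5).

For λ = -1: rank(A + I) = 1, rank((A + I)^2) = 0. The eigenspace has dimension 5 - 1 = 4, so there are 4 Jordan blocks; the rank sequence gives block sizes [2, 1, 1, 1].

Assembling the blocks gives the Jordan form J above.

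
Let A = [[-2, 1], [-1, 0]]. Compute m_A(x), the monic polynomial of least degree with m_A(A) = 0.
m_A(x) = (x + 1)^2

The characteristic polynomial factors as (x + 1)^2. The minimal polynomial is ∏(x - λ)^{k_λ} where k_λ is the size of the largest Jordan block at λ.

For λ = -1: rank(A + I) = 1, and the largest Jordan block has size 2 (the smallest k with rank((A + I)^k) = rank((A + I)^(k+1))).

So m_A(x) = (x + 1)^2.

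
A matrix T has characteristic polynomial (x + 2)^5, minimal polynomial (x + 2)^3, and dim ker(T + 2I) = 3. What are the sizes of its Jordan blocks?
λ = -2: algebraic multiplicity 5 (exponent in χ_T), largest block size 3 (exponent in m_T), 3 blocks (geometric multiplicity). These force block sizes [3, 1, 1].

Jordan blocks: (-2, 3), (-2, 1), (-2, 1)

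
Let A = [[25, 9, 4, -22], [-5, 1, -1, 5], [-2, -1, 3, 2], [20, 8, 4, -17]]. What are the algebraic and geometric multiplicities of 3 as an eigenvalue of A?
The characteristic polynomial is (x - 3)^4, so the factor x - 3 appears with exponent 4: the algebraic multiplicity is 4.

rank(A - 3I) = 2, so the eigenspace has dimension 4 - 2 = 2: the geometric multiplicity is 2.

Since 2 < 4, A is not diagonalizable.

algebraic multiplicity 4, geometric multiplicity 2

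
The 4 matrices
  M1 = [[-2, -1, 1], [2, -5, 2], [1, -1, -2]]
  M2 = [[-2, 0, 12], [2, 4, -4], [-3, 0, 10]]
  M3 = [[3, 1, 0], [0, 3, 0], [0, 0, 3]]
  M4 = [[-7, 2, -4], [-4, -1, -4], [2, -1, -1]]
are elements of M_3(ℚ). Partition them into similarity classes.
Characteristic polynomials: χ_{M1} = (x + 3)^3, χ_{M2} = (x - 4)^3, χ_{M3} = (x - 3)^3, χ_{M4} = (x + 3)^3.

{M1, M4}: invariant factors x + 3, (x + 3)^2.

{M2}: invariant factors x - 4, (x - 4)^2.

{M3}: invariant factors x - 3, (x - 3)^2.

Matrices are similar if and only if their invariant-factor lists agree; the partition into similarity classes is {M1, M4}, {M2}, {M3}.

3 classes: {M1, M4}, {M2}, {M3}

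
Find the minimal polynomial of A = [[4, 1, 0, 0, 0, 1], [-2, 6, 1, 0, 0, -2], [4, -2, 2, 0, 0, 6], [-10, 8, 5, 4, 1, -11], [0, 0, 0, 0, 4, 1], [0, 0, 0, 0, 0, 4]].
m_A(x) = (x - 4)^3

The characteristic polynomial factors as (x - 4)^6. The minimal polynomial is ∏(x - λ)^{k_λ} where k_λ is the size of the largest Jordan block at λ.

For λ = 4: rank(A - 4I) = 4, and the largest Jordan block has size 3 (the smallest k with rank((A - 4I)^k) = rank((A - 4I)^(k+1))).

So m_A(x) = (x - 4)^3.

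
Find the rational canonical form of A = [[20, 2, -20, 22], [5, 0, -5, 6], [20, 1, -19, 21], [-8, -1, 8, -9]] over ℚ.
The invariant factors of A (the non-unit diagonal entries of the Smith normal form of xI - A over ℚ[x]) are (x^2 + 4x + 2)^2, each dividing the next. The characteristic polynomial is their product, (x^2 + 4x + 2)^2.

The rational canonical form is the block-diagonal matrix of companion matrices C(f_i):
R = [[0, 0, 0, -4], [1, 0, 0, -16], [0, 1, 0, -20], [0, 0, 1, -8]].

Note the characteristic polynomial does not split into linear factors over ℚ, so A has no Jordan form over ℚ; the rational canonical form exists over any field.

R = [[0, 0, 0, -4], [1, 0, 0, -16], [0, 1, 0, -20], [0, 0, 1, -8]]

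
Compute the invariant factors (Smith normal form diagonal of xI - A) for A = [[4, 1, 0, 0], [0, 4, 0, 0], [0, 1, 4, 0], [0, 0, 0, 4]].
x - 4, x - 4, (x - 4)^2

The Jordan structure of A has elementary divisors (x - 4)^2, (x - 4), (x - 4). Arranging the block sizes at each eigenvalue in decreasing order and taking row products gives the invariant factors.

Invariant factors (smallest first, each dividing the next): x - 4, x - 4, (x - 4)^2.

Check: the last factor (x - 4)^2 is the minimal polynomial, and the product (x - 4)^4 is the characteristic polynomial.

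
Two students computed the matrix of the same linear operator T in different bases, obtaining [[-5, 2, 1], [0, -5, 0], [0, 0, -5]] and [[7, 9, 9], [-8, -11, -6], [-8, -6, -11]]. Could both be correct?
Yes.

Two matrices over a field are similar if and only if they have the same invariant factors.

Both A and B have characteristic polynomial (x + 5)^3 and minimal polynomial (x + 5)^2. Computing further, both have invariant factors x + 5, (x + 5)^2. Hence A and B are similar.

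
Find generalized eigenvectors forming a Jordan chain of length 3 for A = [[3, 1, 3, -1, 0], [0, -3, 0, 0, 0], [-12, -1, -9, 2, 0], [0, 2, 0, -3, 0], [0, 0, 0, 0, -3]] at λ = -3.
We seek v_1 ∈ ker((A + 3I)^3) \ ker((A + 3I)^2), then set v_{i+1} = (A + 3I) v_i.

One such chain is v_1 = [[0, 1, 0, 1, 0]]^T, v_2 = [[0, 0, 1, 2, 0]]^T, v_3 = [[1, 0, -2, 0, 0]]^T. Check: (A + 3I) v_3 = [[0, 0, 0, 0, 0]]^T = 0.

v_1 = [[0, 1, 0, 1, 0]]^T, v_2 = [[0, 0, 1, 2, 0]]^T, v_3 = [[1, 0, -2, 0, 0]]^T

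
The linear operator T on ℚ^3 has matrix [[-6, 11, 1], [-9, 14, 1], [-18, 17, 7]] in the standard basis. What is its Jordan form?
The characteristic polynomial is det(xI - A) = (x - 6)^2(x - 3), so the eigenvalues are 3 (algebraic multiplicity 1), 6 (algebraic multiplicity 2).

For λ = 3: algebraic multiplicity 1 gives one 1×1 block.

For λ = 6: rank(A - 6I) = 2, rank((A - 6I)^2) = 1. The eigenspace has dimension 3 - 2 = 1, so there is 1 Jordan block; the rank sequence gives block sizes [2].

Assembling the blocks gives the Jordan form J above.

J = [[3, 0, 0], [0, 6, 1], [0, 0, 6]]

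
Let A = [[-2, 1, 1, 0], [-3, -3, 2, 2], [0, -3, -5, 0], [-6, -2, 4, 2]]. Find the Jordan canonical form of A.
J = [[-2, 1, 0, 0], [0, -2, 1, 0], [0, 0, -2, 0], [0, 0, 0, -2]]

The characteristic polynomial is det(xI - A) = (x + 2)^4, so the eigenvalues are -2 (algebraic multiplicity 4).

For λ = -2: rank(A + 2I) = 2, rank((A + 2I)^2) = 1, rank((A + 2I)^3) = 0. The eigenspace has dimension 4 - 2 = 2, so there are 2 Jordan blocks; the rank sequence gives block sizes [3, 1].

Assembling the blocks gives the Jordan form J above.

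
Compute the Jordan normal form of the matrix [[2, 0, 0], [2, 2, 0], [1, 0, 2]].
The characteristic polynomial is det(xI - A) = (x - 2)^3, so the eigenvalues are 2 (algebraic multiplicity 3).

For λ = 2: rank(A - 2I) = 1, rank((A - 2I)^2) = 0. The eigenspace has dimension 3 - 1 = 2, so there are 2 Jordan blocks; the rank sequence gives block sizes [2, 1].

Assembling the blocks gives the Jordan form J above.

J = [[2, 1, 0], [0, 2, 0], [0, 0, 2]]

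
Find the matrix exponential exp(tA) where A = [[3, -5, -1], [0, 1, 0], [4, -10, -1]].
e^{tA} = [[(2*t + 1)*e^{t}, -5*t*e^{t}, -t*e^{t}], [0, e^{t}, 0], [4*t*e^{t}, -10*t*e^{t}, (1 - 2*t)*e^{t}]]

A has Jordan form J = [[1, 1, 0], [0, 1, 0], [0, 0, 1]] with A = PJP^{-1}, so e^{tA} = P e^{tJ} P^{-1}.

For a Jordan block J_k(λ), e^{tJ_k(λ)} = e^{λt} · (I + tN + t^2 N^2/2! + ... + t^{k-1} N^{k-1}/(k-1)!) where N is the nilpotent superdiagonal part.

Assembling the blocks and conjugating back gives the entries of e^{tA} as shown above.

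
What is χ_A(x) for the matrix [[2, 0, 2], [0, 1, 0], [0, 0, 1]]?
χ_A(x) = (x - 2)(x - 1)^2

xI - A = [[x - 2, 0, -2], [0, x - 1, 0], [0, 0, x - 1]].

Expanding det(xI - A) along the first row:
det(xI - A) = + (x - 2)·det([[x - 1, 0], [0, x - 1]]) - (0)·det([[0, 0], [0, x - 1]]) + (-2)·det([[0, x - 1], [0, 0]]).

Evaluating gives χ_A(x) = x^3 - 4x^2 + 5x - 2 = (x - 2)(x - 1)^2.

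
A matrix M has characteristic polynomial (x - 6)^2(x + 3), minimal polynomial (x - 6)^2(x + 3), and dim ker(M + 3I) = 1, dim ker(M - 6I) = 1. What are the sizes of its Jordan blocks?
λ = -3: algebraic multiplicity 1 (exponent in χ_M), largest block size 1 (exponent in m_M), 1 block (geometric multiplicity). This forces block sizes [1].
λ = 6: algebraic multiplicity 2 (exponent in χ_M), largest block size 2 (exponent in m_M), 1 block (geometric multiplicity). This forces block sizes [2].

Jordan blocks: (-3, 1), (6, 2)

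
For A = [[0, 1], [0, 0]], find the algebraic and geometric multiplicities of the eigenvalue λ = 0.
algebraic multiplicity 2, geometric multiplicity 1

The characteristic polynomial is x^2, so the factor x appears with exponent 2: the algebraic multiplicity is 2.

rank(A) = 1, so the eigenspace has dimension 2 - 1 = 1: the geometric multiplicity is 1.

Since 1 < 2, A is not diagonalizable.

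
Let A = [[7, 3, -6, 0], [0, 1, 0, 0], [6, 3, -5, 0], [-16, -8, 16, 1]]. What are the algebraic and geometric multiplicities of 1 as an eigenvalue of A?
The characteristic polynomial is (x - 1)^4, so the factor x - 1 appears with exponent 4: the algebraic multiplicity is 4.

rank(A - I) = 1, so the eigenspace has dimension 4 - 1 = 3: the geometric multiplicity is 3.

Since 3 < 4, A is not diagonalizable.

algebraic multiplicity 4, geometric multiplicity 3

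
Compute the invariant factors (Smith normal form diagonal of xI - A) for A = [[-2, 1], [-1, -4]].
The Jordan structure of A has elementary divisors (x + 3)^2. Arranging the block sizes at each eigenvalue in decreasing order and taking row products gives the invariant factors.

Invariant factors (smallest first, each dividing the next): (x + 3)^2.

Check: the last factor (x + 3)^2 is the minimal polynomial, and the product (x + 3)^2 is the characteristic polynomial.

(x + 3)^2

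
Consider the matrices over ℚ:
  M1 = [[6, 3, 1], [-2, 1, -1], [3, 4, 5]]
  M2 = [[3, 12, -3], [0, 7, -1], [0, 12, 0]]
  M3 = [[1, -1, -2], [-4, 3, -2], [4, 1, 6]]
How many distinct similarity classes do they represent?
Characteristic polynomials: χ_{M1} = (x - 4)^3, χ_{M2} = (x - 4)(x - 3)^2, χ_{M3} = (x - 4)(x - 3)^2.

{M1}: invariant factors (x - 4)^3.

{M2}: invariant factors x - 3, (x - 4)(x - 3).

{M3}: invariant factors (x - 4)(x - 3)^2.

Matrices are similar if and only if their invariant-factor lists agree; the partition into similarity classes is {M1}, {M2}, {M3}.

3 classes: {M1}, {M2}, {M3}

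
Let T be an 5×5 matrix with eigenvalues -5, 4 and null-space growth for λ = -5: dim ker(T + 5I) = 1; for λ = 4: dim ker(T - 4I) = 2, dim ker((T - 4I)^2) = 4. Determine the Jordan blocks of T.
λ = -5: successive nullity increments [1] count blocks of size ≥ k; block sizes are [1].
λ = 4: successive nullity increments [2, 2] count blocks of size ≥ k; block sizes are [2, 2].

Jordan blocks: (-5, 1), (4, 2), (4, 2)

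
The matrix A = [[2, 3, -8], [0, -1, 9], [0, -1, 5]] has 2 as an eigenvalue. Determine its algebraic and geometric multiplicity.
The characteristic polynomial is (x - 2)^3, so the factor x - 2 appears with exponent 3: the algebraic multiplicity is 3.

rank(A - 2I) = 2, so the eigenspace has dimension 3 - 2 = 1: the geometric multiplicity is 1.

Since 1 < 3, A is not diagonalizable.

algebraic multiplicity 3, geometric multiplicity 1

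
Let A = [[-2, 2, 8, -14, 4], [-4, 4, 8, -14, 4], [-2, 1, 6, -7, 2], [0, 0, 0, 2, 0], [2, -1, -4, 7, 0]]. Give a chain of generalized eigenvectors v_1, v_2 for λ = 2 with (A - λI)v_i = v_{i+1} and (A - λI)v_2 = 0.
v_1 = [[-4, -3, -2, 0, 2]]^T, v_2 = [[2, 2, 1, 0, -1]]^T

We seek v_1 ∈ ker((A - 2I)^2) \ ker(A - 2I), then set v_{i+1} = (A - 2I) v_i.

One such chain is v_1 = [[-4, -3, -2, 0, 2]]^T, v_2 = [[2, 2, 1, 0, -1]]^T. Check: (A - 2I) v_2 = [[0, 0, 0, 0, 0]]^T = 0.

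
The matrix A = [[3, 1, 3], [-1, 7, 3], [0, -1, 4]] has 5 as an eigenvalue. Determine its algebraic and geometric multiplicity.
algebraic multiplicity 2, geometric multiplicity 1

The characteristic polynomial is (x - 5)^2(x - 4), so the factor x - 5 appears with exponent 2: the algebraic multiplicity is 2.

rank(A - 5I) = 2, so the eigenspace has dimension 3 - 2 = 1: the geometric multiplicity is 1.

Since 1 < 2, A is not diagonalizable.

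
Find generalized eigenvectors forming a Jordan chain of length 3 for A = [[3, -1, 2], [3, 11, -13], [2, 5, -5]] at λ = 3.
v_1 = [[-1, 4, 2]]^T, v_2 = [[0, 3, 2]]^T, v_3 = [[1, -2, -1]]^T

We seek v_1 ∈ ker((A - 3I)^3) \ ker((A - 3I)^2), then set v_{i+1} = (A - 3I) v_i.

One such chain is v_1 = [[-1, 4, 2]]^T, v_2 = [[0, 3, 2]]^T, v_3 = [[1, -2, -1]]^T. Check: (A - 3I) v_3 = [[0, 0, 0]]^T = 0.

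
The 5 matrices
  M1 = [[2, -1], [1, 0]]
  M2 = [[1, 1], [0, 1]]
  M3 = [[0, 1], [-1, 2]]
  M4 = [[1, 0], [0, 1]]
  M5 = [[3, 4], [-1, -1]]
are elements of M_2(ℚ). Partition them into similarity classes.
Characteristic polynomials: χ_{M1} = (x - 1)^2, χ_{M2} = (x - 1)^2, χ_{M3} = (x - 1)^2, χ_{M4} = (x - 1)^2, χ_{M5} = (x - 1)^2.

{M1, M2, M3, M5}: invariant factors (x - 1)^2.

{M4}: invariant factors x - 1, x - 1.

Matrices are similar if and only if their invariant-factor lists agree; the partition into similarity classes is {M1, M2, M3, M5}, {M4}.

2 classes: {M1, M2, M3, M5}, {M4}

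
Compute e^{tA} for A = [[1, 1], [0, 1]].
e^{tA} = [[e^{t}, t*e^{t}], [0, e^{t}]]

A has Jordan form J = [[1, 1], [0, 1]] with A = PJP^{-1}, so e^{tA} = P e^{tJ} P^{-1}.

For a Jordan block J_k(λ), e^{tJ_k(λ)} = e^{λt} · (I + tN + t^2 N^2/2! + ... + t^{k-1} N^{k-1}/(k-1)!) where N is the nilpotent superdiagonal part.

Assembling the blocks and conjugating back gives the entries of e^{tA} as shown above.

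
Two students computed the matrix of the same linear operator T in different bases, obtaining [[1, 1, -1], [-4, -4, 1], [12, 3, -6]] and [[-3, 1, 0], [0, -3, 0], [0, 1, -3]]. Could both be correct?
Two matrices over a field are similar if and only if they have the same invariant factors.

Both A and B have characteristic polynomial (x + 3)^3 and minimal polynomial (x + 3)^2. Computing further, both have invariant factors x + 3, (x + 3)^2. Hence A and B are similar.

Yes.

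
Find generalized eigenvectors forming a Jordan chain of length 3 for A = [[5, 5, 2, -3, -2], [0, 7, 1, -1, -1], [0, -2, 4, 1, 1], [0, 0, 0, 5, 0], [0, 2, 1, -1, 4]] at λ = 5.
v_1 = [[0, 0, 1, 0, 0]]^T, v_2 = [[2, 1, -1, 0, 1]]^T, v_3 = [[1, 0, 0, 0, 0]]^T

We seek v_1 ∈ ker((A - 5I)^3) \ ker((A - 5I)^2), then set v_{i+1} = (A - 5I) v_i.

One such chain is v_1 = [[0, 0, 1, 0, 0]]^T, v_2 = [[2, 1, -1, 0, 1]]^T, v_3 = [[1, 0, 0, 0, 0]]^T. Check: (A - 5I) v_3 = [[0, 0, 0, 0, 0]]^T = 0.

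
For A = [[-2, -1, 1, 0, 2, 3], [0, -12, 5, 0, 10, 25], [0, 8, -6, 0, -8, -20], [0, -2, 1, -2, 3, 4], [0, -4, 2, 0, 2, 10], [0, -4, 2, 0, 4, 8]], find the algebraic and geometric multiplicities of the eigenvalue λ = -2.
algebraic multiplicity 6, geometric multiplicity 3

The characteristic polynomial is (x + 2)^6, so the factor x + 2 appears with exponent 6: the algebraic multiplicity is 6.

rank(A + 2I) = 3, so the eigenspace has dimension 6 - 3 = 3: the geometric multiplicity is 3.

Since 3 < 6, A is not diagonalizable.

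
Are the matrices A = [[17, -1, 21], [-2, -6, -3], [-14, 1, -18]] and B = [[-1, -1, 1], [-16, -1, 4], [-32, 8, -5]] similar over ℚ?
Two matrices over a field are similar if and only if they have the same invariant factors.

Both A and B have characteristic polynomial (x - 3)(x + 5)^2 and minimal polynomial (x - 3)(x + 5)^2. Computing further, both have invariant factors (x - 3)(x + 5)^2. Hence A and B are similar.

Yes.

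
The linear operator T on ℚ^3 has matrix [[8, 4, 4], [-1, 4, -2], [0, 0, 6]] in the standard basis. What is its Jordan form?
J = [[6, 1, 0], [0, 6, 0], [0, 0, 6]]

The characteristic polynomial is det(xI - A) = (x - 6)^3, so the eigenvalues are 6 (algebraic multiplicity 3).

For λ = 6: rank(A - 6I) = 1, rank((A - 6I)^2) = 0. The eigenspace has dimension 3 - 1 = 2, so there are 2 Jordan blocks; the rank sequence gives block sizes [2, 1].

Assembling the blocks gives the Jordan form J above.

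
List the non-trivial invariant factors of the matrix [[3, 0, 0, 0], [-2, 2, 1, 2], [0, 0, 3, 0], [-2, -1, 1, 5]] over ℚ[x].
The Jordan structure of A has elementary divisors (x - 3), (x - 3), (x - 3), (x - 4). Arranging the block sizes at each eigenvalue in decreasing order and taking row products gives the invariant factors.

Invariant factors (smallest first, each dividing the next): x - 3, x - 3, (x - 4)(x - 3).

Check: the last factor (x - 4)(x - 3) is the minimal polynomial, and the product (x - 4)(x - 3)^3 is the characteristic polynomial.

x - 3, x - 3, (x - 4)(x - 3)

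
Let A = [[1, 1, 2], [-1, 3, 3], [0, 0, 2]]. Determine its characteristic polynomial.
xI - A = [[x - 1, -1, -2], [1, x - 3, -3], [0, 0, x - 2]].

Expanding det(xI - A) along the first row:
det(xI - A) = + (x - 1)·det([[x - 3, -3], [0, x - 2]]) - (-1)·det([[1, -3], [0, x - 2]]) + (-2)·det([[1, x - 3], [0, 0]]).

Evaluating gives χ_A(x) = x^3 - 6x^2 + 12x - 8 = (x - 2)^3.

χ_A(x) = (x - 2)^3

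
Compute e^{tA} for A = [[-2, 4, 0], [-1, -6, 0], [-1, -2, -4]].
A has Jordan form J = [[-4, 1, 0], [0, -4, 0], [0, 0, -4]] with A = PJP^{-1}, so e^{tA} = P e^{tJ} P^{-1}.

For a Jordan block J_k(λ), e^{tJ_k(λ)} = e^{λt} · (I + tN + t^2 N^2/2! + ... + t^{k-1} N^{k-1}/(k-1)!) where N is the nilpotent superdiagonal part.

Assembling the blocks and conjugating back gives the entries of e^{tA} as shown above.

e^{tA} = [[(2*t + 1)*e^{-4*t}, 4*t*e^{-4*t}, 0], [-t*e^{-4*t}, (1 - 2*t)*e^{-4*t}, 0], [-t*e^{-4*t}, -2*t*e^{-4*t}, e^{-4*t}]]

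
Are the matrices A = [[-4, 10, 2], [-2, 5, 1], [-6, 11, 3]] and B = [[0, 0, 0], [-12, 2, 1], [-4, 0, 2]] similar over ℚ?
Two matrices over a field are similar if and only if they have the same invariant factors.

Both A and B have characteristic polynomial x(x - 2)^2 and minimal polynomial x(x - 2)^2. Computing further, both have invariant factors x(x - 2)^2. Hence A and B are similar.

Yes.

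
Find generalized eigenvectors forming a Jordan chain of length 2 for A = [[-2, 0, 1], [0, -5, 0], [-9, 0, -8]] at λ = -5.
We seek v_1 ∈ ker((A + 5I)^2) \ ker(A + 5I), then set v_{i+1} = (A + 5I) v_i.

One such chain is v_1 = [[-1, 0, 2]]^T, v_2 = [[-1, 0, 3]]^T. Check: (A + 5I) v_2 = [[0, 0, 0]]^T = 0.

v_1 = [[-1, 0, 2]]^T, v_2 = [[-1, 0, 3]]^T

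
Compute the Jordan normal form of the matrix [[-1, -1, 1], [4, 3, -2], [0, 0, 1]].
J = [[1, 1, 0], [0, 1, 0], [0, 0, 1]]

The characteristic polynomial is det(xI - A) = (x - 1)^3, so the eigenvalues are 1 (algebraic multiplicity 3).

For λ = 1: rank(A - I) = 1, rank((A - I)^2) = 0. The eigenspace has dimension 3 - 1 = 2, so there are 2 Jordan blocks; the rank sequence gives block sizes [2, 1].

Assembling the blocks gives the Jordan form J above.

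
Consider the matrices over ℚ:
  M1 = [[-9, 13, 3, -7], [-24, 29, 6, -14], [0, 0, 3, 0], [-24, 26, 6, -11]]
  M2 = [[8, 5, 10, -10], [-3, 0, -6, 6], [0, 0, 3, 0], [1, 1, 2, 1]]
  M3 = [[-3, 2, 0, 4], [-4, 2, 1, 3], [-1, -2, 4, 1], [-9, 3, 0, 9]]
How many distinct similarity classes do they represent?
Characteristic polynomials: χ_{M1} = (x - 3)^4, χ_{M2} = (x - 3)^4, χ_{M3} = (x - 3)^4.

{M1, M2}: invariant factors x - 3, x - 3, (x - 3)^2.

{M3}: invariant factors x - 3, (x - 3)^3.

Matrices are similar if and only if their invariant-factor lists agree; the partition into similarity classes is {M1, M2}, {M3}.

2 classes: {M1, M2}, {M3}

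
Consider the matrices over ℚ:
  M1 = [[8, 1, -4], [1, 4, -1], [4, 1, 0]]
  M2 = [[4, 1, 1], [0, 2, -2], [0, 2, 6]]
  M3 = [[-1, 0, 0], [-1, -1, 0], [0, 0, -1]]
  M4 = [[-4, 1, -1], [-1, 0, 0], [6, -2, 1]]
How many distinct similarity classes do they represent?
4 classes: {M1}, {M2}, {M3}, {M4}

Characteristic polynomials: χ_{M1} = (x - 4)^3, χ_{M2} = (x - 4)^3, χ_{M3} = (x + 1)^3, χ_{M4} = (x + 1)^3.

{M1}: invariant factors (x - 4)^3.

{M2}: invariant factors x - 4, (x - 4)^2.

{M3}: invariant factors x + 1, (x + 1)^2.

{M4}: invariant factors (x + 1)^3.

Matrices are similar if and only if their invariant-factor lists agree; the partition into similarity classes is {M1}, {M2}, {M3}, {M4}.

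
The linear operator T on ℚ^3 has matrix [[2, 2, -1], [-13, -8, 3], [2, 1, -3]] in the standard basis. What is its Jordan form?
The characteristic polynomial is det(xI - A) = (x + 3)^3, so the eigenvalues are -3 (algebraic multiplicity 3).

For λ = -3: rank(A + 3I) = 2, rank((A + 3I)^2) = 1, rank((A + 3I)^3) = 0. The eigenspace has dimension 3 - 2 = 1, so there is 1 Jordan block; the rank sequence gives block sizes [3].

Assembling the blocks gives the Jordan form J above.

J = [[-3, 1, 0], [0, -3, 1], [0, 0, -3]]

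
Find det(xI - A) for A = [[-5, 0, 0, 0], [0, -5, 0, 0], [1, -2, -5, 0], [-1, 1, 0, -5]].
xI - A = [[x + 5, 0, 0, 0], [0, x + 5, 0, 0], [-1, 2, x + 5, 0], [1, -1, 0, x + 5]].

Expanding det(xI - A) along the first row:
det(xI - A) = + (x + 5)·det([[x + 5, 0, 0], [2, x + 5, 0], [-1, 0, x + 5]]) - (0)·det([[0, 0, 0], [-1, x + 5, 0], [1, 0, x + 5]]) + (0)·det([[0, x + 5, 0], [-1, 2, 0], [1, -1, x + 5]]) - (0)·det([[0, x + 5, 0], [-1, 2, x + 5], [1, -1, 0]]).

Evaluating gives χ_A(x) = x^4 + 20x^3 + 150x^2 + 500x + 625 = (x + 5)^4.

χ_A(x) = (x + 5)^4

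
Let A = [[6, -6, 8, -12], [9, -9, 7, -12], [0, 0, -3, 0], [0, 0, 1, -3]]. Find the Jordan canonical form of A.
J = [[-3, 1, 0, 0], [0, -3, 0, 0], [0, 0, -3, 0], [0, 0, 0, 0]]

The characteristic polynomial is det(xI - A) = x(x + 3)^3, so the eigenvalues are -3 (algebraic multiplicity 3), 0 (algebraic multiplicity 1).

For λ = -3: rank(A + 3I) = 2, rank((A + 3I)^2) = 1. The eigenspace has dimension 4 - 2 = 2, so there are 2 Jordan blocks; the rank sequence gives block sizes [2, 1].

For λ = 0: algebraic multiplicity 1 gives one 1×1 block.

Assembling the blocks gives the Jordan form J above.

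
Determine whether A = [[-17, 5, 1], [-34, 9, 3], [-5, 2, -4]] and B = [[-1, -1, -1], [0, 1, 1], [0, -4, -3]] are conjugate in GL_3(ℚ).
trace(A) = -12 but trace(B) = -3. The trace is a similarity invariant, so A and B are not similar.

No.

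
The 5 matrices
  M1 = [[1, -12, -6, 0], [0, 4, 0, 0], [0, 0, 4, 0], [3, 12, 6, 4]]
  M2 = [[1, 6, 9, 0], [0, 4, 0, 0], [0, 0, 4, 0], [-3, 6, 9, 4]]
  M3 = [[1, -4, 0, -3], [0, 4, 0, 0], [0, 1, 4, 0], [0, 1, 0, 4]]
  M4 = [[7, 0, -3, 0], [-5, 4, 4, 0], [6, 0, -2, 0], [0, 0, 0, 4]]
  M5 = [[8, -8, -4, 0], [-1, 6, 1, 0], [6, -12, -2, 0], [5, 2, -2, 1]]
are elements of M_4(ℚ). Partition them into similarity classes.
2 classes: {M1, M2}, {M3, M4, M5}

Characteristic polynomials: χ_{M1} = (x - 4)^3(x - 1), χ_{M2} = (x - 4)^3(x - 1), χ_{M3} = (x - 4)^3(x - 1), χ_{M4} = (x - 4)^3(x - 1), χ_{M5} = (x - 4)^3(x - 1).

{M1, M2}: invariant factors x - 4, x - 4, (x - 4)(x - 1).

{M3, M4, M5}: invariant factors x - 4, (x - 4)^2(x - 1).

Matrices are similar if and only if their invariant-factor lists agree; the partition into similarity classes is {M1, M2}, {M3, M4, M5}.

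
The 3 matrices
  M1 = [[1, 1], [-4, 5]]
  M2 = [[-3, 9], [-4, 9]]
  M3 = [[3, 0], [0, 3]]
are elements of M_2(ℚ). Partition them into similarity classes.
2 classes: {M1, M2}, {M3}

Characteristic polynomials: χ_{M1} = (x - 3)^2, χ_{M2} = (x - 3)^2, χ_{M3} = (x - 3)^2.

{M1, M2}: invariant factors (x - 3)^2.

{M3}: invariant factors x - 3, x - 3.

Matrices are similar if and only if their invariant-factor lists agree; the partition into similarity classes is {M1, M2}, {M3}.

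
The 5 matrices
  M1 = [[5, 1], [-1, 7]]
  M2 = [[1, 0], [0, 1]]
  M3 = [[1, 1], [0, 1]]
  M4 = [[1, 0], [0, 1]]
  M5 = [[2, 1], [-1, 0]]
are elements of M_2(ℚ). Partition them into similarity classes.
3 classes: {M1}, {M2, M4}, {M3, M5}

Characteristic polynomials: χ_{M1} = (x - 6)^2, χ_{M2} = (x - 1)^2, χ_{M3} = (x - 1)^2, χ_{M4} = (x - 1)^2, χ_{M5} = (x - 1)^2.

{M1}: invariant factors (x - 6)^2.

{M2, M4}: invariant factors x - 1, x - 1.

{M3, M5}: invariant factors (x - 1)^2.

Matrices are similar if and only if their invariant-factor lists agree; the partition into similarity classes is {M1}, {M2, M4}, {M3, M5}.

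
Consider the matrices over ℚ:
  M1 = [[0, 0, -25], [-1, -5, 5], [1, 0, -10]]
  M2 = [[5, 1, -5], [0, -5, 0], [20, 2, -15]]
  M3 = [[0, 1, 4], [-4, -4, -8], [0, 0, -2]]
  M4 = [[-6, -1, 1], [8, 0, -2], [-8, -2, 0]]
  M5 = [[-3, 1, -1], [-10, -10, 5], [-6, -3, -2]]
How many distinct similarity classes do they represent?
Characteristic polynomials: χ_{M1} = (x + 5)^3, χ_{M2} = (x + 5)^3, χ_{M3} = (x + 2)^3, χ_{M4} = (x + 2)^3, χ_{M5} = (x + 5)^3.

{M1, M2, M5}: invariant factors x + 5, (x + 5)^2.

{M3, M4}: invariant factors x + 2, (x + 2)^2.

Matrices are similar if and only if their invariant-factor lists agree; the partition into similarity classes is {M1, M2, M5}, {M3, M4}.

2 classes: {M1, M2, M5}, {M3, M4}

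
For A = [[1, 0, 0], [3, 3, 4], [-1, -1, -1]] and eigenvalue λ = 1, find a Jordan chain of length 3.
We seek v_1 ∈ ker((A - I)^3) \ ker((A - I)^2), then set v_{i+1} = (A - I) v_i.

One such chain is v_1 = [[1, -3, 1]]^T, v_2 = [[0, 1, 0]]^T, v_3 = [[0, 2, -1]]^T. Check: (A - I) v_3 = [[0, 0, 0]]^T = 0.

v_1 = [[1, -3, 1]]^T, v_2 = [[0, 1, 0]]^T, v_3 = [[0, 2, -1]]^T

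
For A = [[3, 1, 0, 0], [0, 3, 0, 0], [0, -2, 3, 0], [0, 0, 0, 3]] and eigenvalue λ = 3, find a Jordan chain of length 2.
We seek v_1 ∈ ker((A - 3I)^2) \ ker(A - 3I), then set v_{i+1} = (A - 3I) v_i.

One such chain is v_1 = [[0, 1, 0, 1]]^T, v_2 = [[1, 0, -2, 0]]^T. Check: (A - 3I) v_2 = [[0, 0, 0, 0]]^T = 0.

v_1 = [[0, 1, 0, 1]]^T, v_2 = [[1, 0, -2, 0]]^T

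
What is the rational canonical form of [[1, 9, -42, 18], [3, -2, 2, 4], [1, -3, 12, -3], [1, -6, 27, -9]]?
R = [[0, 3, 0, 0], [1, 1, 0, 0], [0, 0, 0, 3], [0, 0, 1, 1]]

The invariant factors of A (the non-unit diagonal entries of the Smith normal form of xI - A over ℚ[x]) are x^2 - x - 3, x^2 - x - 3, each dividing the next. The characteristic polynomial is their product, (x^2 - x - 3)^2.

The rational canonical form is the block-diagonal matrix of companion matrices C(f_i):
R = [[0, 3, 0, 0], [1, 1, 0, 0], [0, 0, 0, 3], [0, 0, 1, 1]].

Note the characteristic polynomial does not split into linear factors over ℚ, so A has no Jordan form over ℚ; the rational canonical form exists over any field.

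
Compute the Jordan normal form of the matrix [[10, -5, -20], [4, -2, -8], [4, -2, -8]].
The characteristic polynomial is det(xI - A) = x^3, so the eigenvalues are 0 (algebraic multiplicity 3).

For λ = 0: rank(A) = 1, rank(A^2) = 0. The eigenspace has dimension 3 - 1 = 2, so there are 2 Jordan blocks; the rank sequence gives block sizes [2, 1].

Assembling the blocks gives the Jordan form J above.

J = [[0, 1, 0], [0, 0, 0], [0, 0, 0]]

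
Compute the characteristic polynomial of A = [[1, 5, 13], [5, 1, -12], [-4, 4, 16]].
χ_A(x) = (x - 6)^3

xI - A = [[x - 1, -5, -13], [-5, x - 1, 12], [4, -4, x - 16]].

Expanding det(xI - A) along the first row:
det(xI - A) = + (x - 1)·det([[x - 1, 12], [-4, x - 16]]) - (-5)·det([[-5, 12], [4, x - 16]]) + (-13)·det([[-5, x - 1], [4, -4]]).

Evaluating gives χ_A(x) = x^3 - 18x^2 + 108x - 216 = (x - 6)^3.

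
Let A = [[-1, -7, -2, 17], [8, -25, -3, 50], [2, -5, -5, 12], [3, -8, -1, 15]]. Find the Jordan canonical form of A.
The characteristic polynomial is det(xI - A) = (x + 4)^4, so the eigenvalues are -4 (algebraic multiplicity 4).

For λ = -4: rank(A + 4I) = 2, rank((A + 4I)^2) = 0. The eigenspace has dimension 4 - 2 = 2, so there are 2 Jordan blocks; the rank sequence gives block sizes [2, 2].

Assembling the blocks gives the Jordan form J above.

J = [[-4, 1, 0, 0], [0, -4, 0, 0], [0, 0, -4, 1], [0, 0, 0, -4]]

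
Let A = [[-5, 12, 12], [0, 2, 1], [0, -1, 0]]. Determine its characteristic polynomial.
χ_A(x) = (x - 1)^2(x + 5)

xI - A = [[x + 5, -12, -12], [0, x - 2, -1], [0, 1, x]].

Expanding det(xI - A) along the first row:
det(xI - A) = + (x + 5)·det([[x - 2, -1], [1, x]]) - (-12)·det([[0, -1], [0, x]]) + (-12)·det([[0, x - 2], [0, 1]]).

Evaluating gives χ_A(x) = x^3 + 3x^2 - 9x + 5 = (x - 1)^2(x + 5).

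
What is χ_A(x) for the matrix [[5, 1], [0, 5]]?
xI - A = [[x - 5, -1], [0, x - 5]].

Expanding det(xI - A) along the first row:
det(xI - A) = + (x - 5)·det([[x - 5]]) - (-1)·det([[0]]).

Evaluating gives χ_A(x) = x^2 - 10x + 25 = (x - 5)^2.

χ_A(x) = (x - 5)^2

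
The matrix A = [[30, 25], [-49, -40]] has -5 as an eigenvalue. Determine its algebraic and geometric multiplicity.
The characteristic polynomial is (x + 5)^2, so the factor x + 5 appears with exponent 2: the algebraic multiplicity is 2.

rank(A + 5I) = 1, so the eigenspace has dimension 2 - 1 = 1: the geometric multiplicity is 1.

Since 1 < 2, A is not diagonalizable.

algebraic multiplicity 2, geometric multiplicity 1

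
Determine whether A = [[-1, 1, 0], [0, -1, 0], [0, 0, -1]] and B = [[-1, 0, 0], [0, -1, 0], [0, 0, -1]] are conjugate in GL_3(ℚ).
Both have characteristic polynomial (x + 1)^3, but the minimal polynomial of A is (x + 1)^2 while the minimal polynomial of B is x + 1. The minimal polynomial is a similarity invariant, so A and B are not similar.

No.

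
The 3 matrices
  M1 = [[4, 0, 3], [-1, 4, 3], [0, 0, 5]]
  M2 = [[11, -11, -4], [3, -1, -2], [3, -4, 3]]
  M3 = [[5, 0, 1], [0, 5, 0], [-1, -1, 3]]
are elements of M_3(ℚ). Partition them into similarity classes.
Characteristic polynomials: χ_{M1} = (x - 5)(x - 4)^2, χ_{M2} = (x - 5)(x - 4)^2, χ_{M3} = (x - 5)(x - 4)^2.

{M1, M2, M3}: invariant factors (x - 5)(x - 4)^2.

Matrices are similar if and only if their invariant-factor lists agree; the partition into similarity classes is {M1, M2, M3}.

1 class: {M1, M2, M3}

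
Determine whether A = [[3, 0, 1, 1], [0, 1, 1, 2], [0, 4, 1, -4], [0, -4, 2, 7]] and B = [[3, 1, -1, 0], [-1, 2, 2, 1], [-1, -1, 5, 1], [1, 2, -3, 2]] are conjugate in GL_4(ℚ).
Yes.

Two matrices over a field are similar if and only if they have the same invariant factors.

Both A and B have characteristic polynomial (x - 3)^4 and minimal polynomial (x - 3)^2. Computing further, both have invariant factors (x - 3)^2, (x - 3)^2. Hence A and B are similar.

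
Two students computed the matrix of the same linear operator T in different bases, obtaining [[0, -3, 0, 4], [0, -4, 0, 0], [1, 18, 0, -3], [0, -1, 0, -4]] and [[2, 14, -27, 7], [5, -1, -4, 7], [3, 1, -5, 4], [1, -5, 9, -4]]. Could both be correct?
Two matrices over a field are similar if and only if they have the same invariant factors.

Both A and B have characteristic polynomial x^2(x + 4)^2 and minimal polynomial x^2(x + 4)^2. Computing further, both have invariant factors x^2(x + 4)^2. Hence A and B are similar.

Yes.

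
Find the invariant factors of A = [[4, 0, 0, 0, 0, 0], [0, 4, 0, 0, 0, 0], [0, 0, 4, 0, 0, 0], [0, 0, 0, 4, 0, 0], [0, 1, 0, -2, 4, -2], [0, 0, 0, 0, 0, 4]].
x - 4, x - 4, x - 4, x - 4, (x - 4)^2

The Jordan structure of A has elementary divisors (x - 4)^2, (x - 4), (x - 4), (x - 4), (x - 4). Arranging the block sizes at each eigenvalue in decreasing order and taking row products gives the invariant factors.

Invariant factors (smallest first, each dividing the next): x - 4, x - 4, x - 4, x - 4, (x - 4)^2.

Check: the last factor (x - 4)^2 is the minimal polynomial, and the product (x - 4)^6 is the characteristic polynomial.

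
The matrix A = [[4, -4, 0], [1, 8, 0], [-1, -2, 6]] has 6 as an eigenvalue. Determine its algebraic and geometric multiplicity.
The characteristic polynomial is (x - 6)^3, so the factor x - 6 appears with exponent 3: the algebraic multiplicity is 3.

rank(A - 6I) = 1, so the eigenspace has dimension 3 - 1 = 2: the geometric multiplicity is 2.

Since 2 < 3, A is not diagonalizable.

algebraic multiplicity 3, geometric multiplicity 2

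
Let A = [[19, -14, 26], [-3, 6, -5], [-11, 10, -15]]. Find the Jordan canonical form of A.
J = [[3, 1, 0], [0, 3, 0], [0, 0, 4]]

The characteristic polynomial is det(xI - A) = (x - 4)(x - 3)^2, so the eigenvalues are 3 (algebraic multiplicity 2), 4 (algebraic multiplicity 1).

For λ = 3: rank(A - 3I) = 2, rank((A - 3I)^2) = 1. The eigenspace has dimension 3 - 2 = 1, so there is 1 Jordan block; the rank sequence gives block sizes [2].

For λ = 4: algebraic multiplicity 1 gives one 1×1 block.

Assembling the blocks gives the Jordan form J above.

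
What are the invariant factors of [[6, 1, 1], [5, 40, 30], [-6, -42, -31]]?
(x - 5)^3

The Jordan structure of A has elementary divisors (x - 5)^3. Arranging the block sizes at each eigenvalue in decreasing order and taking row products gives the invariant factors.

Invariant factors (smallest first, each dividing the next): (x - 5)^3.

Check: the last factor (x - 5)^3 is the minimal polynomial, and the product (x - 5)^3 is the characteristic polynomial.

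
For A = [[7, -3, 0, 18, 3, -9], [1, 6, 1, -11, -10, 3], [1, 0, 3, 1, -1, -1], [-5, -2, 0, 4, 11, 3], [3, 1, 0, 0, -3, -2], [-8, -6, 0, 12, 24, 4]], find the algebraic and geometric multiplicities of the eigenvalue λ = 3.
algebraic multiplicity 3, geometric multiplicity 1

The characteristic polynomial is (x - 4)^3(x - 3)^3, so the factor x - 3 appears with exponent 3: the algebraic multiplicity is 3.

rank(A - 3I) = 5, so the eigenspace has dimension 6 - 5 = 1: the geometric multiplicity is 1.

Since 1 < 3, A is not diagonalizable.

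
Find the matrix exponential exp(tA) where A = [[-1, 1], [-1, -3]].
A has Jordan form J = [[-2, 1], [0, -2]] with A = PJP^{-1}, so e^{tA} = P e^{tJ} P^{-1}.

For a Jordan block J_k(λ), e^{tJ_k(λ)} = e^{λt} · (I + tN + t^2 N^2/2! + ... + t^{k-1} N^{k-1}/(k-1)!) where N is the nilpotent superdiagonal part.

Assembling the blocks and conjugating back gives the entries of e^{tA} as shown above.

e^{tA} = [[(t + 1)*e^{-2*t}, t*e^{-2*t}], [-t*e^{-2*t}, (1 - t)*e^{-2*t}]]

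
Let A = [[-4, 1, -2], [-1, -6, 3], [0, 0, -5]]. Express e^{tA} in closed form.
A has Jordan form J = [[-5, 1, 0], [0, -5, 1], [0, 0, -5]] with A = PJP^{-1}, so e^{tA} = P e^{tJ} P^{-1}.

For a Jordan block J_k(λ), e^{tJ_k(λ)} = e^{λt} · (I + tN + t^2 N^2/2! + ... + t^{k-1} N^{k-1}/(k-1)!) where N is the nilpotent superdiagonal part.

Assembling the blocks and conjugating back gives the entries of e^{tA} as shown above.

e^{tA} = [[(t + 1)*e^{-5*t}, t*e^{-5*t}, t*(t - 4)*e^{-5*t}/2], [-t*e^{-5*t}, (1 - t)*e^{-5*t}, t*(6 - t)*e^{-5*t}/2], [0, 0, e^{-5*t}]]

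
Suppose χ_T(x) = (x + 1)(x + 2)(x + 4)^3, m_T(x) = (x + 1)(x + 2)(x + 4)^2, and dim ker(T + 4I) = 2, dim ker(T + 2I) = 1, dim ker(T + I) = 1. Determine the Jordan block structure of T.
λ = -4: algebraic multiplicity 3 (exponent in χ_T), largest block size 2 (exponent in m_T), 2 blocks (geometric multiplicity). These force block sizes [2, 1].
λ = -2: algebraic multiplicity 1 (exponent in χ_T), largest block size 1 (exponent in m_T), 1 block (geometric multiplicity). This forces block sizes [1].
λ = -1: algebraic multiplicity 1 (exponent in χ_T), largest block size 1 (exponent in m_T), 1 block (geometric multiplicity). This forces block sizes [1].

Jordan blocks: (-4, 2), (-4, 1), (-2, 1), (-1, 1)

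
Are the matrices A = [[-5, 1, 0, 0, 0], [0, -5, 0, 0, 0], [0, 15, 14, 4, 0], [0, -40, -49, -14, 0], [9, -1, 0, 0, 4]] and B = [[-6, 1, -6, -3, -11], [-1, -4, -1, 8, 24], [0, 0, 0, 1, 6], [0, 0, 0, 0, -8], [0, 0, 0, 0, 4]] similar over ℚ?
Yes.

Two matrices over a field are similar if and only if they have the same invariant factors.

Both A and B have characteristic polynomial x^2(x - 4)(x + 5)^2 and minimal polynomial x^2(x - 4)(x + 5)^2. Computing further, both have invariant factors x^2(x - 4)(x + 5)^2. Hence A and B are similar.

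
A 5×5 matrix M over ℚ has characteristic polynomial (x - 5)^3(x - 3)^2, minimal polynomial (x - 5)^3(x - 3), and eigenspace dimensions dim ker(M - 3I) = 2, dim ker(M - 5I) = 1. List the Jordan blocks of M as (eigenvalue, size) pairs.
Jordan blocks: (3, 1), (3, 1), (5, 3)

λ = 3: algebraic multiplicity 2 (exponent in χ_M), largest block size 1 (exponent in m_M), 2 blocks (geometric multiplicity). These force block sizes [1, 1].
λ = 5: algebraic multiplicity 3 (exponent in χ_M), largest block size 3 (exponent in m_M), 1 block (geometric multiplicity). This forces block sizes [3].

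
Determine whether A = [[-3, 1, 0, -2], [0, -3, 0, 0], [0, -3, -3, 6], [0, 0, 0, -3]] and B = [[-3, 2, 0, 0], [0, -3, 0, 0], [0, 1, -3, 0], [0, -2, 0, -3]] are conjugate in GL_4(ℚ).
Yes.

Two matrices over a field are similar if and only if they have the same invariant factors.

Both A and B have characteristic polynomial (x + 3)^4 and minimal polynomial (x + 3)^2. Computing further, both have invariant factors x + 3, x + 3, (x + 3)^2. Hence A and B are similar.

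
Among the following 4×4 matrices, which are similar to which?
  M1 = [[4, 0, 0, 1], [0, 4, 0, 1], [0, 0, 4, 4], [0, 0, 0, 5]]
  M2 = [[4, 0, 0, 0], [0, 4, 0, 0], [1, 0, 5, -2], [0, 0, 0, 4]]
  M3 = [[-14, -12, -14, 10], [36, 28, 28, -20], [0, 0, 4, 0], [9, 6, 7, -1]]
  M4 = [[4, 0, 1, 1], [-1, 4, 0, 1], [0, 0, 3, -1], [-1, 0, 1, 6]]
2 classes: {M1, M2, M3}, {M4}

Characteristic polynomials: χ_{M1} = (x - 5)(x - 4)^3, χ_{M2} = (x - 5)(x - 4)^3, χ_{M3} = (x - 5)(x - 4)^3, χ_{M4} = (x - 5)(x - 4)^3.

{M1, M2, M3}: invariant factors x - 4, x - 4, (x - 5)(x - 4).

{M4}: invariant factors x - 4, (x - 5)(x - 4)^2.

Matrices are similar if and only if their invariant-factor lists agree; the partition into similarity classes is {M1, M2, M3}, {M4}.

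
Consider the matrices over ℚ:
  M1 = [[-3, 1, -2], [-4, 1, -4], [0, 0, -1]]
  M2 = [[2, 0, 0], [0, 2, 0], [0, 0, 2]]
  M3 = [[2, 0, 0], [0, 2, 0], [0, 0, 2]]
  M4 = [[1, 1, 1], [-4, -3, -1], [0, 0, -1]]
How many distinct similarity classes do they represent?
Characteristic polynomials: χ_{M1} = (x + 1)^3, χ_{M2} = (x - 2)^3, χ_{M3} = (x - 2)^3, χ_{M4} = (x + 1)^3.

{M1}: invariant factors x + 1, (x + 1)^2.

{M2, M3}: invariant factors x - 2, x - 2, x - 2.

{M4}: invariant factors (x + 1)^3.

Matrices are similar if and only if their invariant-factor lists agree; the partition into similarity classes is {M1}, {M2, M3}, {M4}.

3 classes: {M1}, {M2, M3}, {M4}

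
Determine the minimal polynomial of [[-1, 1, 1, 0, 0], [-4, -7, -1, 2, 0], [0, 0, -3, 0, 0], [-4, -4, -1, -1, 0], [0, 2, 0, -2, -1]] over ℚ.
m_A(x) = (x + 1)(x + 3)^3

The characteristic polynomial factors as (x + 1)(x + 3)^4. The minimal polynomial is ∏(x - λ)^{k_λ} where k_λ is the size of the largest Jordan block at λ.

For λ = -3: rank(A + 3I) = 3, and the largest Jordan block has size 3 (the smallest k with rank((A + 3I)^k) = rank((A + 3I)^(k+1))).
For λ = -1: rank(A + I) = 4, and the largest Jordan block has size 1 (the smallest k with rank((A + I)^k) = rank((A + I)^(k+1))).

So m_A(x) = (x + 1)(x + 3)^3.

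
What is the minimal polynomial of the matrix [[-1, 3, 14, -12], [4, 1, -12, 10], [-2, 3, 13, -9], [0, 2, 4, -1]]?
m_A(x) = (x - 3)^2

The characteristic polynomial factors as (x - 3)^4. The minimal polynomial is ∏(x - λ)^{k_λ} where k_λ is the size of the largest Jordan block at λ.

For λ = 3: rank(A - 3I) = 2, and the largest Jordan block has size 2 (the smallest k with rank((A - 3I)^k) = rank((A - 3I)^(k+1))).

So m_A(x) = (x - 3)^2.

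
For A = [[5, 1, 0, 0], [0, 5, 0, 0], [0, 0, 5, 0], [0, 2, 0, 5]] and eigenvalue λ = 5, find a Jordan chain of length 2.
v_1 = [[4, 1, 0, 10]]^T, v_2 = [[1, 0, 0, 2]]^T

We seek v_1 ∈ ker((A - 5I)^2) \ ker(A - 5I), then set v_{i+1} = (A - 5I) v_i.

One such chain is v_1 = [[4, 1, 0, 10]]^T, v_2 = [[1, 0, 0, 2]]^T. Check: (A - 5I) v_2 = [[0, 0, 0, 0]]^T = 0.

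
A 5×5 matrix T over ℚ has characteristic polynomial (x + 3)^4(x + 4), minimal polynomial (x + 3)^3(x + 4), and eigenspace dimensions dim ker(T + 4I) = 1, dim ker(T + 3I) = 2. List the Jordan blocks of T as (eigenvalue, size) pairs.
λ = -4: algebraic multiplicity 1 (exponent in χ_T), largest block size 1 (exponent in m_T), 1 block (geometric multiplicity). This forces block sizes [1].
λ = -3: algebraic multiplicity 4 (exponent in χ_T), largest block size 3 (exponent in m_T), 2 blocks (geometric multiplicity). These force block sizes [3, 1].

Jordan blocks: (-4, 1), (-3, 3), (-3, 1)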